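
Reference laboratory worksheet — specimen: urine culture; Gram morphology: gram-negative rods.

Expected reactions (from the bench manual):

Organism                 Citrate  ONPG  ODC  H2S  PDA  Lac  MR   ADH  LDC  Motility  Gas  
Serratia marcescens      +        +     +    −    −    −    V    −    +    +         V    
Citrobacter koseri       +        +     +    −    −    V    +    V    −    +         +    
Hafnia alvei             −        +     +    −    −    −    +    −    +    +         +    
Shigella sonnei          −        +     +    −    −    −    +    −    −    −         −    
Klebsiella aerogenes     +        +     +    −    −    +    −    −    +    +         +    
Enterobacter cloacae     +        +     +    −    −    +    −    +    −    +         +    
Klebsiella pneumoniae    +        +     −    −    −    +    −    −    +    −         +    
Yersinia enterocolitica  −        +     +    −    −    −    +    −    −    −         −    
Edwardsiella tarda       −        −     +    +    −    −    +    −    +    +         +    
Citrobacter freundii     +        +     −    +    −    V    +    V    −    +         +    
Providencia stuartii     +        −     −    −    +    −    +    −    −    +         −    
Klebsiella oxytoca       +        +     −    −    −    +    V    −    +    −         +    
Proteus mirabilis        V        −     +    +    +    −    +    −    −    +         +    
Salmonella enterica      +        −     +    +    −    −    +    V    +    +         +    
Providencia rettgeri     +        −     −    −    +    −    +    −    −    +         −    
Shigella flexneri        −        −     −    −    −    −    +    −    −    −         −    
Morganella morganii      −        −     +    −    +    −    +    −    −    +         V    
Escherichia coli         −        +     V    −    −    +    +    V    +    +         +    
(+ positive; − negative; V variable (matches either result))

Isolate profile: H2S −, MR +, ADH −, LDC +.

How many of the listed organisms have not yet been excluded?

4

ADH −: excludes Enterobacter cloacae — 17 left.
LDC +: excludes 9 organisms — 8 left.
MR +: excludes Klebsiella aerogenes, Klebsiella pneumoniae — 6 left.
H2S −: excludes Edwardsiella tarda, Salmonella enterica — 4 left.
Still consistent: Escherichia coli, Hafnia alvei, Klebsiella oxytoca, Serratia marcescens.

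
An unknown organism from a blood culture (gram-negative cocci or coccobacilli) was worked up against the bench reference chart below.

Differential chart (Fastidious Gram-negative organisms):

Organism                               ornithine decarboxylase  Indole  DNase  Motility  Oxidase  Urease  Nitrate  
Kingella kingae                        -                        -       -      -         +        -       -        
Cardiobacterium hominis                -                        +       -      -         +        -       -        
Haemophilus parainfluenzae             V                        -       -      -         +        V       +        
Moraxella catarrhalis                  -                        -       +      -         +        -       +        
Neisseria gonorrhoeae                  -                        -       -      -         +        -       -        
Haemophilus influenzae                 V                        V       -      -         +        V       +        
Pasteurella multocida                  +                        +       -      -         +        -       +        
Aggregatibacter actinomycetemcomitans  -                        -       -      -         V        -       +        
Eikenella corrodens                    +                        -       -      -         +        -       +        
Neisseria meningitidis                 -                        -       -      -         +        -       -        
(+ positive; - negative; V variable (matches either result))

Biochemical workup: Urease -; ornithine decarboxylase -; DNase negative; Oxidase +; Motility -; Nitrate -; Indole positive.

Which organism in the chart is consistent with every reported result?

Cardiobacterium hominis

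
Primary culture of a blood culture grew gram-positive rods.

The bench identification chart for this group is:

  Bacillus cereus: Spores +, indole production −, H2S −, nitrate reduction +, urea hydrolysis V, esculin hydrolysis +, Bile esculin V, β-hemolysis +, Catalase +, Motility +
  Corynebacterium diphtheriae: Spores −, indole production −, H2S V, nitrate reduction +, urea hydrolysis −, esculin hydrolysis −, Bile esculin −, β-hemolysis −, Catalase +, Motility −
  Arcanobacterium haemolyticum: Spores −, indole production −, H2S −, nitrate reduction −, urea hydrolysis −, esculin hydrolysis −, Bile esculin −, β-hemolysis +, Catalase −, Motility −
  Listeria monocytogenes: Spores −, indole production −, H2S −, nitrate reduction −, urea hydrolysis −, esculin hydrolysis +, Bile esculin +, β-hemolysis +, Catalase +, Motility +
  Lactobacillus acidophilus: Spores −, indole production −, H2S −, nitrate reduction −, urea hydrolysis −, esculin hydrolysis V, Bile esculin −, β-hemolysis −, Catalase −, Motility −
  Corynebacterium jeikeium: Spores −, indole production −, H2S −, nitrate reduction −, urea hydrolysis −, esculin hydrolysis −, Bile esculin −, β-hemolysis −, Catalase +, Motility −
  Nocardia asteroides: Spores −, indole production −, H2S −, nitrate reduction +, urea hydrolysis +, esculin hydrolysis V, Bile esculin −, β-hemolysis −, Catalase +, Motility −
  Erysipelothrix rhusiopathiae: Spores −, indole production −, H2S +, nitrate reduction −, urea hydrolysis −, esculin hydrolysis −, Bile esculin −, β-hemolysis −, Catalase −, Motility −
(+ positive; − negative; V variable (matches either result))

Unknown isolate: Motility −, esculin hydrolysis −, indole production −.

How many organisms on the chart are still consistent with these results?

6

Motility −: excludes Bacillus cereus, Listeria monocytogenes — 6 left.
indole production −: all 6 remaining candidates are consistent.
esculin hydrolysis −: all 6 remaining candidates are consistent.
Still consistent: Arcanobacterium haemolyticum, Corynebacterium diphtheriae, Corynebacterium jeikeium, Erysipelothrix rhusiopathiae, Lactobacillus acidophilus, Nocardia asteroides.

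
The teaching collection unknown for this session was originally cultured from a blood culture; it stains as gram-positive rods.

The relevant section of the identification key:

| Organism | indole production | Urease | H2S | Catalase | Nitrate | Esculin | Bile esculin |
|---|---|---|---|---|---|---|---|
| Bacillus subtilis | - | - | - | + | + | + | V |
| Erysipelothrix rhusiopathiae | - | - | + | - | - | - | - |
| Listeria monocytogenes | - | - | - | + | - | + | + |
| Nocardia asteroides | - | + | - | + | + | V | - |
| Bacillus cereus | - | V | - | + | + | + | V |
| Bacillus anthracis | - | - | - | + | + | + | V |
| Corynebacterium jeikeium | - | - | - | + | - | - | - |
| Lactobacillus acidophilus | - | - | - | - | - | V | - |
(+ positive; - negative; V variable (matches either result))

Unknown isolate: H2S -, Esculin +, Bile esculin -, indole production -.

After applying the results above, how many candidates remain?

Bile esculin -: excludes Listeria monocytogenes — 7 left.
H2S -: excludes Erysipelothrix rhusiopathiae — 6 left.
indole production -: all 6 remaining candidates are consistent.
Esculin +: excludes Corynebacterium jeikeium — 5 left.
Still consistent: Bacillus anthracis, Bacillus cereus, Bacillus subtilis, Lactobacillus acidophilus, Nocardia asteroides.

5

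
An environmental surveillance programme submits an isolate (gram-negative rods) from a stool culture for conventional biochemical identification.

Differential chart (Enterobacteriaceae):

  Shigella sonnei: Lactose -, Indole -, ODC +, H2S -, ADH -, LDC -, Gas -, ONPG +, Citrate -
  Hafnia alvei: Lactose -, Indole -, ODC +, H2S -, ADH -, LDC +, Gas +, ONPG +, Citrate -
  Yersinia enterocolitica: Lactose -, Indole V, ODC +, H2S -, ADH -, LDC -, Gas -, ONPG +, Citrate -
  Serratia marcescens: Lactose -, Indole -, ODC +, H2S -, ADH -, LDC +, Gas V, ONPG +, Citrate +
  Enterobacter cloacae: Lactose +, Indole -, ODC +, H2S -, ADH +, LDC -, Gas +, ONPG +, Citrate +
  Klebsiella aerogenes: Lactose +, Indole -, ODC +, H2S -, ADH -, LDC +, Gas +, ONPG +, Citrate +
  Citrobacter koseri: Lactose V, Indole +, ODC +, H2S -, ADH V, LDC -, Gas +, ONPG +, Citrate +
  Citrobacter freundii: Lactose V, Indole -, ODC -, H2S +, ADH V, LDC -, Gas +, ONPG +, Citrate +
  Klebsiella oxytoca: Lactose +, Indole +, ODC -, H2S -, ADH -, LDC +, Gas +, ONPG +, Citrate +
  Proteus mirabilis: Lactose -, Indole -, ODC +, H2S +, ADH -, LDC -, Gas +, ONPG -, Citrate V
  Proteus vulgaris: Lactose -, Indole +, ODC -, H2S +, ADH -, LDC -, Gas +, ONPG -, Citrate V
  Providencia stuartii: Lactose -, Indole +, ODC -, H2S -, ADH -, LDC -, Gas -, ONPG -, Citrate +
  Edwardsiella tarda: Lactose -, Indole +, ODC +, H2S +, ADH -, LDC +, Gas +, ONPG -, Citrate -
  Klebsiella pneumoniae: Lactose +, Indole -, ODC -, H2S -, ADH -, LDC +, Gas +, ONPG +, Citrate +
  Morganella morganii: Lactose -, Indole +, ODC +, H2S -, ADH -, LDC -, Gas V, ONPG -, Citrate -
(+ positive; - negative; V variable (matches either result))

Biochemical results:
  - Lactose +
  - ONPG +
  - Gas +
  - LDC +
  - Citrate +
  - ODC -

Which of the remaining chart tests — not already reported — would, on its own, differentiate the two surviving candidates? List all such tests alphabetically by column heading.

Indole

ODC -: excludes 10 organisms — 5 left.
Citrate +: all 5 remaining candidates are consistent.
Lactose +: excludes Proteus vulgaris, Providencia stuartii — 3 left.
ONPG +: all 3 remaining candidates are consistent.
Gas +: all 3 remaining candidates are consistent.
LDC +: excludes Citrobacter freundii — 2 left.
Two candidates remain: Klebsiella oxytoca and Klebsiella pneumoniae.
  Indole: Klebsiella oxytoca +, Klebsiella pneumoniae - — discriminates.
  H2S: - vs - — same for both, does not separate.
  ADH: - vs - — same for both, does not separate.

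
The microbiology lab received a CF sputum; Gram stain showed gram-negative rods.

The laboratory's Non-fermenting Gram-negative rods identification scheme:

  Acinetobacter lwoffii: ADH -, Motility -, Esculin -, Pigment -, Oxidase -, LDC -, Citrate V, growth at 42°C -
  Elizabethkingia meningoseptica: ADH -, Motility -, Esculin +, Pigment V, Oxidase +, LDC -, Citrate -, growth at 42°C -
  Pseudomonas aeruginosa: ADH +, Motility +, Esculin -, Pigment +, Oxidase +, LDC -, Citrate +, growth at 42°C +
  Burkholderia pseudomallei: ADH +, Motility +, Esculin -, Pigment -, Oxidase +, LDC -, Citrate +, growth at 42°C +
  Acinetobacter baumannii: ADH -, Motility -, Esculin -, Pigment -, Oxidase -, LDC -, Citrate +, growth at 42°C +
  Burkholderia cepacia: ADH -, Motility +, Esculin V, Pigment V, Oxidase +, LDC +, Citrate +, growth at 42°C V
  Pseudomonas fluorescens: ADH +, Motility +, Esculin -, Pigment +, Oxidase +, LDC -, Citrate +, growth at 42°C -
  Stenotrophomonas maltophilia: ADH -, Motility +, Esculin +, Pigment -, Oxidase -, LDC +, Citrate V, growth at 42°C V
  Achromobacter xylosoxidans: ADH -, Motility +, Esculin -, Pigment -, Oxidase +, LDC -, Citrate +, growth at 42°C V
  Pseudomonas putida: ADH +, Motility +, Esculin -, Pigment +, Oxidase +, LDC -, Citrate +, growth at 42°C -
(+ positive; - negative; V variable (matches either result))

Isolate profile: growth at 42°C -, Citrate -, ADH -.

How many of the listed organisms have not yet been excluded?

ADH -: excludes Pseudomonas aeruginosa, Burkholderia pseudomallei, Pseudomonas fluorescens, Pseudomonas putida — 6 left.
growth at 42°C -: excludes Acinetobacter baumannii — 5 left.
Citrate -: excludes Burkholderia cepacia, Achromobacter xylosoxidans — 3 left.
Still consistent: Acinetobacter lwoffii, Elizabethkingia meningoseptica, Stenotrophomonas maltophilia.

3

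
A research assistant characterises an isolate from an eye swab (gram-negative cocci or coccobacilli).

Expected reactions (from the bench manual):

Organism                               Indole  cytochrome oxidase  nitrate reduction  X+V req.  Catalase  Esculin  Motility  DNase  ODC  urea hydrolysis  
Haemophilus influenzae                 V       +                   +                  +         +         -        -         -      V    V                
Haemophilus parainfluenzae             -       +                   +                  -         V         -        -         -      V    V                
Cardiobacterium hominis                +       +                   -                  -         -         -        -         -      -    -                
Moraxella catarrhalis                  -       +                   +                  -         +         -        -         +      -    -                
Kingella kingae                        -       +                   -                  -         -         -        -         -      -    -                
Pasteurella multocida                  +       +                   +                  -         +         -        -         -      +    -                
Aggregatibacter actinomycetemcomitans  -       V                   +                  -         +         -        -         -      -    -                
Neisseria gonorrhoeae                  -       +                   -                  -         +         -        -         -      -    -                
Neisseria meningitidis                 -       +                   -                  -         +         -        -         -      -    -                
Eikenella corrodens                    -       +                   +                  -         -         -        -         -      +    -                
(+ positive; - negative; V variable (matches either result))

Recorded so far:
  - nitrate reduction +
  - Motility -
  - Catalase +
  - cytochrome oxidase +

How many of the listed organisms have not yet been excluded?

Catalase +: excludes Cardiobacterium hominis, Kingella kingae, Eikenella corrodens — 7 left.
cytochrome oxidase +: all 7 remaining candidates are consistent.
Motility -: all 7 remaining candidates are consistent.
nitrate reduction +: excludes Neisseria gonorrhoeae, Neisseria meningitidis — 5 left.
Still consistent: Aggregatibacter actinomycetemcomitans, Haemophilus influenzae, Haemophilus parainfluenzae, Moraxella catarrhalis, Pasteurella multocida.

5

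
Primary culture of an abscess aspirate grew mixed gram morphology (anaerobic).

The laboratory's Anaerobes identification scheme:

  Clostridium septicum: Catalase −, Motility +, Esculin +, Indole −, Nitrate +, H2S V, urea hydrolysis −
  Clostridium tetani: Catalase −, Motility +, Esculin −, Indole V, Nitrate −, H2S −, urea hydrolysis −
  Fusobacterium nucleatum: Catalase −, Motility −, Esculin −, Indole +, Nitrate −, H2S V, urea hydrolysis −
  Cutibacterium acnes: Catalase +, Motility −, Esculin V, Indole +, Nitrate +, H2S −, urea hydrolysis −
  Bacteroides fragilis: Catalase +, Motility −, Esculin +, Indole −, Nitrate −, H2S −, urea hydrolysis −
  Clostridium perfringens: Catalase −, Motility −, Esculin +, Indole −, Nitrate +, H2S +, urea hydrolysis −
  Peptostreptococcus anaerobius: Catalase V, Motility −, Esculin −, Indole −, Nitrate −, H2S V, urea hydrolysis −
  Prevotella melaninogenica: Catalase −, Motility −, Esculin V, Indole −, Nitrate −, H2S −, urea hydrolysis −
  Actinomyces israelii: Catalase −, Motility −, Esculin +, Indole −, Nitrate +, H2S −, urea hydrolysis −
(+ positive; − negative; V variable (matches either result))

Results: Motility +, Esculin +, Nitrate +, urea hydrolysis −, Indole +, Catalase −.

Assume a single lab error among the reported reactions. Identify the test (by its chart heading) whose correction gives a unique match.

Indole

As reported, no row in the chart matches all 6 reactions.
Reversing Catalase → still no organism matches.
Reversing Esculin → still no organism matches.
Reversing Indole (to −) → unique match: Clostridium septicum.
Reversing urea hydrolysis → still no organism matches.
Reversing Nitrate → still no organism matches.
Reversing Motility → still no organism matches.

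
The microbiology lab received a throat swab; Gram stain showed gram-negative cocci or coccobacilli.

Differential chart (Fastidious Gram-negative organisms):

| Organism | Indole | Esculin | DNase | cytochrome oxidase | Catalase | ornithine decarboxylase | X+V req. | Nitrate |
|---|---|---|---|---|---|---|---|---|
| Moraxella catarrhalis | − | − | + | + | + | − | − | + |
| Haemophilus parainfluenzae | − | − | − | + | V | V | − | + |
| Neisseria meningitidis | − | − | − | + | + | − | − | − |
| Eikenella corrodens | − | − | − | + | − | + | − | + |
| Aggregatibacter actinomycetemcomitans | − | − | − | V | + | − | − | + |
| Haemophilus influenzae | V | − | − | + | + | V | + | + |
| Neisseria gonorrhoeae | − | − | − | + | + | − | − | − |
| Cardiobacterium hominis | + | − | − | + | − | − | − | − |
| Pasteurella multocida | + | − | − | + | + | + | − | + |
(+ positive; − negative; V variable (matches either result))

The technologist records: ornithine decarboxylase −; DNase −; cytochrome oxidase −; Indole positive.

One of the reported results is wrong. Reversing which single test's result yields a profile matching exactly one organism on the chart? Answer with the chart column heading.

As reported, no row in the chart matches all 4 reactions.
Reversing Indole (to −) → unique match: Aggregatibacter actinomycetemcomitans.
Reversing cytochrome oxidase → 2 organisms match (not unique).
Reversing DNase → still no organism matches.
Reversing ornithine decarboxylase → still no organism matches.

Indole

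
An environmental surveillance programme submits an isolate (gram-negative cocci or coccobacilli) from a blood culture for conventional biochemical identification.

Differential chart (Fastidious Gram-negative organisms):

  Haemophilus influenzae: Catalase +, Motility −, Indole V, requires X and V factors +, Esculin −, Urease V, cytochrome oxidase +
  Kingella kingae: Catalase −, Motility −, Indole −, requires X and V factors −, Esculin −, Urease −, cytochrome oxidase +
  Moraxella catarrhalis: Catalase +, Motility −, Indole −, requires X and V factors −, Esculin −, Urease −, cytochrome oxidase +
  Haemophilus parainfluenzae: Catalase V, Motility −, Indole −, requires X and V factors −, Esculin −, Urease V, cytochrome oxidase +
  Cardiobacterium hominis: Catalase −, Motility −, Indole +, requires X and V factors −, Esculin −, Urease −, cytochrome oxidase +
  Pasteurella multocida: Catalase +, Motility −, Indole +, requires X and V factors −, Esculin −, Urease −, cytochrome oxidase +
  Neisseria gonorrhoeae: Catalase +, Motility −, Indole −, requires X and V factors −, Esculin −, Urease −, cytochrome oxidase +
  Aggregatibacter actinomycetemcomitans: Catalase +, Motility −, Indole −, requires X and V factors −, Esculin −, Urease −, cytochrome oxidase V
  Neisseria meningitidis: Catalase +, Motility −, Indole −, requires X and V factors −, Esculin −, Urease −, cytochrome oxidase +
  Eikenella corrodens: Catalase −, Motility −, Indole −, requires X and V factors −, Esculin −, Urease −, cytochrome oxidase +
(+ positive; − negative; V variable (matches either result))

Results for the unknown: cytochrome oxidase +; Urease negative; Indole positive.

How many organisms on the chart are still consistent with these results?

3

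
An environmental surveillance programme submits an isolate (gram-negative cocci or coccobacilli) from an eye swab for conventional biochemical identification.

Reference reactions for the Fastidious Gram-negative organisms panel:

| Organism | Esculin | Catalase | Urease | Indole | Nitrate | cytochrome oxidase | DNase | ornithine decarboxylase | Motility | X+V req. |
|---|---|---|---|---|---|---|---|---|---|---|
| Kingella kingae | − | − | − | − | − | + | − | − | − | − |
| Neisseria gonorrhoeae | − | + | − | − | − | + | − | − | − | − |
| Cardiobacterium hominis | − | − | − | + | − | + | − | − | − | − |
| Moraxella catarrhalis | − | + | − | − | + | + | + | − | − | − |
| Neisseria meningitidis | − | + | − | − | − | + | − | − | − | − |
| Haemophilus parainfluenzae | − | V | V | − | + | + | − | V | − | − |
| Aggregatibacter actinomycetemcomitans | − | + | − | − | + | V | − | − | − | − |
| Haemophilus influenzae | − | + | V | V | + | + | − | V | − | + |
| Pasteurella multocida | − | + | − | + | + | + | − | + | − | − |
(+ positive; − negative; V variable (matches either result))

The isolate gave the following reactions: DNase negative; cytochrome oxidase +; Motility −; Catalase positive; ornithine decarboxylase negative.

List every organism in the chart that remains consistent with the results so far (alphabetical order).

Aggregatibacter actinomycetemcomitans, Haemophilus influenzae, Haemophilus parainfluenzae, Neisseria gonorrhoeae, Neisseria meningitidis

Catalase +: excludes Kingella kingae, Cardiobacterium hominis — 7 left.
Motility −: all 7 remaining candidates are consistent.
DNase −: excludes Moraxella catarrhalis — 6 left.
cytochrome oxidase +: all 6 remaining candidates are consistent.
ornithine decarboxylase −: excludes Pasteurella multocida — 5 left.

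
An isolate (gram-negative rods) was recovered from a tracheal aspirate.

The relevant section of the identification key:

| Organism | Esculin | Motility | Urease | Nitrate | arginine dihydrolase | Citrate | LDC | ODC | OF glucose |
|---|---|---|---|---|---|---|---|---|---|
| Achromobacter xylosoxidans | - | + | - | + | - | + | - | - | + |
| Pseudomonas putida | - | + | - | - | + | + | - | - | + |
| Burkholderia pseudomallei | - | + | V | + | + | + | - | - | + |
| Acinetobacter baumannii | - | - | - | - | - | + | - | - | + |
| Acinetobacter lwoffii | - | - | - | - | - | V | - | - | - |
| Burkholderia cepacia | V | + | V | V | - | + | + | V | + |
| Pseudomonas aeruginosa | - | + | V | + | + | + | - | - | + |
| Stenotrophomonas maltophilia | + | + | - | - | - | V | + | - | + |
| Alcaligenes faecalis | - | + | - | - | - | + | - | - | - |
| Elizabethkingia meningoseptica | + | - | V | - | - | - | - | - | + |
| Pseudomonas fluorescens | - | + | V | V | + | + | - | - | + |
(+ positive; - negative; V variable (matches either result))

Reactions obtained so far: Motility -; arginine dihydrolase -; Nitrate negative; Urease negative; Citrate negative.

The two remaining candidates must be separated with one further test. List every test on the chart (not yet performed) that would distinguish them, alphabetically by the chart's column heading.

Esculin, OF glucose

Citrate -: excludes 8 organisms — 3 left.
Urease -: all 3 remaining candidates are consistent.
arginine dihydrolase -: all 3 remaining candidates are consistent.
Nitrate -: all 3 remaining candidates are consistent.
Motility -: excludes Stenotrophomonas maltophilia — 2 left.
Two candidates remain: Acinetobacter lwoffii and Elizabethkingia meningoseptica.
  Esculin: Acinetobacter lwoffii -, Elizabethkingia meningoseptica + — discriminates.
  LDC: - vs - — same for both, does not separate.
  ODC: - vs - — same for both, does not separate.
  OF glucose: Acinetobacter lwoffii -, Elizabethkingia meningoseptica + — discriminates.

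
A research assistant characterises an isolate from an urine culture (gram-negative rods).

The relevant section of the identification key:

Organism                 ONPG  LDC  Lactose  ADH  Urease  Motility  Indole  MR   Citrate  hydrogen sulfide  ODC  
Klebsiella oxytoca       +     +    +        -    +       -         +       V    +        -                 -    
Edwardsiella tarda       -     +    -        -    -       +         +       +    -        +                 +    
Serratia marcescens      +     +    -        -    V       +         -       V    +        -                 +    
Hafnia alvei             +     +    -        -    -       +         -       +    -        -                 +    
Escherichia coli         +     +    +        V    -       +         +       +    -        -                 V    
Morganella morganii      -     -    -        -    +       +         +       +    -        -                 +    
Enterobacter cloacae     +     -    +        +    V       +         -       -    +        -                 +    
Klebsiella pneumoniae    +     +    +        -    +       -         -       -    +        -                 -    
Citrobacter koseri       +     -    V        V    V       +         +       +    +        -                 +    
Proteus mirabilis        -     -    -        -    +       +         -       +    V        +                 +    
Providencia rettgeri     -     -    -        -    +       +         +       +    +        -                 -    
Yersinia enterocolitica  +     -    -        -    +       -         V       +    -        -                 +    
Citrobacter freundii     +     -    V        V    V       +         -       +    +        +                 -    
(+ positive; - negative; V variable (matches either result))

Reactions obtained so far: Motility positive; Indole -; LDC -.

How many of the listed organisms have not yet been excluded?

LDC -: excludes 6 organisms — 7 left.
Indole -: excludes Morganella morganii, Citrobacter koseri, Providencia rettgeri — 4 left.
Motility +: excludes Yersinia enterocolitica — 3 left.
Still consistent: Citrobacter freundii, Enterobacter cloacae, Proteus mirabilis.

3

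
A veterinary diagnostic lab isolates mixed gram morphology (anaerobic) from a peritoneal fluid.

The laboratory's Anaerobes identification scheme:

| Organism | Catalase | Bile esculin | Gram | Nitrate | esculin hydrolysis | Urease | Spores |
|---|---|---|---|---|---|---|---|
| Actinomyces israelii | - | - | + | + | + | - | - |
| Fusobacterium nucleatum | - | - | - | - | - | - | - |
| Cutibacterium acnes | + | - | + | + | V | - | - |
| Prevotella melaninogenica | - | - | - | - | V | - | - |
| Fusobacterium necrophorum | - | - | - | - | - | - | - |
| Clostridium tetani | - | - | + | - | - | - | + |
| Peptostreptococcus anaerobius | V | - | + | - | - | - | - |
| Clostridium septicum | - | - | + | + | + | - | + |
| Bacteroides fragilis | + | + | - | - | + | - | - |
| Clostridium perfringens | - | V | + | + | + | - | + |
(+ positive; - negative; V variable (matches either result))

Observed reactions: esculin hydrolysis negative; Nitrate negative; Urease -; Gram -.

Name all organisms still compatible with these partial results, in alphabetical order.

Urease -: all 10 remaining candidates are consistent.
Nitrate -: excludes Actinomyces israelii, Cutibacterium acnes, Clostridium septicum, Clostridium perfringens — 6 left.
Gram -: excludes Clostridium tetani, Peptostreptococcus anaerobius — 4 left.
esculin hydrolysis -: excludes Bacteroides fragilis — 3 left.

Fusobacterium necrophorum, Fusobacterium nucleatum, Prevotella melaninogenica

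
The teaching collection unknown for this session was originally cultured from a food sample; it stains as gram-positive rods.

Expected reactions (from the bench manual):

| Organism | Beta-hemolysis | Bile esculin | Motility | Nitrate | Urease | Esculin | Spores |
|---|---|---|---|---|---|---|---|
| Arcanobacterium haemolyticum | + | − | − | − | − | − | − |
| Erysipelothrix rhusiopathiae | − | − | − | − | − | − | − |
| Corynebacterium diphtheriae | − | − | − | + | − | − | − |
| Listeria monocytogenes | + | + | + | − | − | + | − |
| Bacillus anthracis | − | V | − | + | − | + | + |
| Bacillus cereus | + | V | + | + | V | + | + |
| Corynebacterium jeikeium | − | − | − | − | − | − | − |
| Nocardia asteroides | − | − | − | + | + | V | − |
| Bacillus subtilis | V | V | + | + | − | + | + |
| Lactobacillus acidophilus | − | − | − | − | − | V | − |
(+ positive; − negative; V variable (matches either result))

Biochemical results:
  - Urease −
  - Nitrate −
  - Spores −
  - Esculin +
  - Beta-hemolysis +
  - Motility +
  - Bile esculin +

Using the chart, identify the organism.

Motility +: excludes 7 organisms — 3 left.
Bile esculin +: all 3 remaining candidates are consistent.
Nitrate −: excludes Bacillus cereus, Bacillus subtilis — 1 left.
Beta-hemolysis +: the one remaining candidate is consistent.
Esculin +: the one remaining candidate is consistent.
Urease −: the one remaining candidate is consistent.
Spores −: the one remaining candidate is consistent.

Listeria monocytogenes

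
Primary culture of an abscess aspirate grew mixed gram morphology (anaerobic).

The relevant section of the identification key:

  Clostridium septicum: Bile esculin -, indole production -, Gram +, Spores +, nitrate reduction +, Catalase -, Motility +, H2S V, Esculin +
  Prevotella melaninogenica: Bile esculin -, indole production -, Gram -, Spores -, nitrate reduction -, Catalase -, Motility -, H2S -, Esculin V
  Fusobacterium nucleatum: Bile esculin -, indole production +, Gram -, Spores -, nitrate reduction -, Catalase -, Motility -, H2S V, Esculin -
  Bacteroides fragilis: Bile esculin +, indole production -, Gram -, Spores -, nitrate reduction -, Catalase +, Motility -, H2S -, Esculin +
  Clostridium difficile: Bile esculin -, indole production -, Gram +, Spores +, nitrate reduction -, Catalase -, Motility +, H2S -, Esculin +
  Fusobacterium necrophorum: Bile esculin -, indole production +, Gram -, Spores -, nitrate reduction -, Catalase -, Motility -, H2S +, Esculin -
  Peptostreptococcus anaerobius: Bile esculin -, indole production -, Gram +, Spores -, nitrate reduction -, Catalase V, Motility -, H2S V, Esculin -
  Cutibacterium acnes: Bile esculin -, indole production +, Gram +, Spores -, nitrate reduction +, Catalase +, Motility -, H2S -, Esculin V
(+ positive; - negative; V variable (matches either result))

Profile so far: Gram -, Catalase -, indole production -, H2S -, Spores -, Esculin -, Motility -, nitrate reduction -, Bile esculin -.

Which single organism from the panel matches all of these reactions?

Esculin -: excludes Clostridium septicum, Bacteroides fragilis, Clostridium difficile — 5 left.
indole production -: excludes Fusobacterium nucleatum, Fusobacterium necrophorum, Cutibacterium acnes — 2 left.
Catalase -: all 2 remaining candidates are consistent.
nitrate reduction -: all 2 remaining candidates are consistent.
H2S -: all 2 remaining candidates are consistent.
Spores -: all 2 remaining candidates are consistent.
Bile esculin -: all 2 remaining candidates are consistent.
Gram -: excludes Peptostreptococcus anaerobius — 1 left.
Motility -: the one remaining candidate is consistent.

Prevotella melaninogenica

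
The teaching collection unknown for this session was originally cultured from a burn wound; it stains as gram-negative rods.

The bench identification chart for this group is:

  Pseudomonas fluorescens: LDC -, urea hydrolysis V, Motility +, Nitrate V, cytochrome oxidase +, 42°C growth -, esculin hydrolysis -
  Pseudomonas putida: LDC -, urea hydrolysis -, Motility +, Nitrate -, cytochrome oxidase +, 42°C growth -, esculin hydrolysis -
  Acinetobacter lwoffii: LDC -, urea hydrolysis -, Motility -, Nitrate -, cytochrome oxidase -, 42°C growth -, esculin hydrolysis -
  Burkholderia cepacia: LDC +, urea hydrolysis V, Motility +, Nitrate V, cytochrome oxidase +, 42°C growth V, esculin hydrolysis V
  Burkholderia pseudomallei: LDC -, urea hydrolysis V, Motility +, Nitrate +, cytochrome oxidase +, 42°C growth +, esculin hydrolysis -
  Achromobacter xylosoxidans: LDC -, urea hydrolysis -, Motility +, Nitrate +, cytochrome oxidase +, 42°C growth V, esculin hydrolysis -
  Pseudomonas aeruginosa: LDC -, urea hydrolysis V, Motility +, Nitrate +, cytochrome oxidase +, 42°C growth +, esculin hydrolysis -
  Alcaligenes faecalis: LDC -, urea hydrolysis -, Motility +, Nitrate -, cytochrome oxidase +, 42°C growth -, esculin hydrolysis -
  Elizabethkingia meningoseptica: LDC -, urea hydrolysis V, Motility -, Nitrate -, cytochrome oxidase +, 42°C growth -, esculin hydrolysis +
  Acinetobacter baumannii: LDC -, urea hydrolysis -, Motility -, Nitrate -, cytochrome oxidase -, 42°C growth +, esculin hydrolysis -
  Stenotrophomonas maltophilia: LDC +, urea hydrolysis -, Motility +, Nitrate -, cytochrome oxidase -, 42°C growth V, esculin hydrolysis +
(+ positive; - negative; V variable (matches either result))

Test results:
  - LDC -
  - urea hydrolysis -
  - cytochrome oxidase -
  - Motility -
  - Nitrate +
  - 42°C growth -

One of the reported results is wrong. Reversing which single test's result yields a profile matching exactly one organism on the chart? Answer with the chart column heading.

Nitrate

As reported, no row in the chart matches all 6 reactions.
Reversing LDC → still no organism matches.
Reversing Motility → still no organism matches.
Reversing 42°C growth → still no organism matches.
Reversing urea hydrolysis → still no organism matches.
Reversing cytochrome oxidase → still no organism matches.
Reversing Nitrate (to -) → unique match: Acinetobacter lwoffii.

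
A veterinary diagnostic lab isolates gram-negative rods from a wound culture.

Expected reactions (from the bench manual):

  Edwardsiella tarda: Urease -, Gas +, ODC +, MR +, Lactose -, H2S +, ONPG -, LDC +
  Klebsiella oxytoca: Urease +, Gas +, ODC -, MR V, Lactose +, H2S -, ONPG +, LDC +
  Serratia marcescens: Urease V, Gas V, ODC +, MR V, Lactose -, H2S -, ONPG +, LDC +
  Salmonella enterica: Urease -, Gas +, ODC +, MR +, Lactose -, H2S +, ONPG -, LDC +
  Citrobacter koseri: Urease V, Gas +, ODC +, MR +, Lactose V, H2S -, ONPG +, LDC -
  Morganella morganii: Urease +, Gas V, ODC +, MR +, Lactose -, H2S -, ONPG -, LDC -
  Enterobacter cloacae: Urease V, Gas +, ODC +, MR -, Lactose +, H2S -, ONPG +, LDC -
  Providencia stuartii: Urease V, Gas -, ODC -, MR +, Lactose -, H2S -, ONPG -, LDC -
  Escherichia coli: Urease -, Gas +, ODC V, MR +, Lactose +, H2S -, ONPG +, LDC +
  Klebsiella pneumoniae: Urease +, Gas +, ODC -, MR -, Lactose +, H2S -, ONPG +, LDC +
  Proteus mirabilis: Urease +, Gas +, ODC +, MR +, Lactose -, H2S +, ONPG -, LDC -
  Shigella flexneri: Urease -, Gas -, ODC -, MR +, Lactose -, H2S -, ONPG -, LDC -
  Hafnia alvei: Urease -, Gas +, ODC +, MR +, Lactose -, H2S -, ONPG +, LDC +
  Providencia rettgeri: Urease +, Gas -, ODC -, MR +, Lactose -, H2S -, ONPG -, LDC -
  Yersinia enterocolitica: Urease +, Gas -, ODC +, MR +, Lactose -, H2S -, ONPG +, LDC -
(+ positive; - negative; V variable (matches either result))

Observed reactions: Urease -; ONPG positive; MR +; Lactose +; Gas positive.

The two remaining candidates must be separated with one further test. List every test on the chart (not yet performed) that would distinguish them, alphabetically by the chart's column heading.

LDC

ONPG +: excludes 7 organisms — 8 left.
Gas +: excludes Yersinia enterocolitica — 7 left.
Lactose +: excludes Serratia marcescens, Hafnia alvei — 5 left.
MR +: excludes Enterobacter cloacae, Klebsiella pneumoniae — 3 left.
Urease -: excludes Klebsiella oxytoca — 2 left.
Two candidates remain: Citrobacter koseri and Escherichia coli.
  ODC: + vs V — variable for at least one, does not separate.
  H2S: - vs - — same for both, does not separate.
  LDC: Citrobacter koseri -, Escherichia coli + — discriminates.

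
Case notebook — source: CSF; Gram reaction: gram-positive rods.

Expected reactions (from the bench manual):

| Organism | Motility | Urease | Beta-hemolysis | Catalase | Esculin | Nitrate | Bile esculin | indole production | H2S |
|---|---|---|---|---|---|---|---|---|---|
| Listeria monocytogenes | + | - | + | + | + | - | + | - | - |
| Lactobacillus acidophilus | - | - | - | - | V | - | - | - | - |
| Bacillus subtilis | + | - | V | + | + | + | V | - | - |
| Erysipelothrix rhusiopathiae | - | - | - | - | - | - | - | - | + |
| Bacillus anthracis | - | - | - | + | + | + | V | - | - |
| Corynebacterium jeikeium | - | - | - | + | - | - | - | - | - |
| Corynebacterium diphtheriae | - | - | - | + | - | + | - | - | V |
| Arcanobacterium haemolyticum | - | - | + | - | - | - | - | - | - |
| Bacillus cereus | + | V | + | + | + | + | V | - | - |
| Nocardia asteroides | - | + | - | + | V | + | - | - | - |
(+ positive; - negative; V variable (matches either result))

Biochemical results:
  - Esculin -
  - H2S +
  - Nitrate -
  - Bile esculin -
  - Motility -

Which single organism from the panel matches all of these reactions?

Erysipelothrix rhusiopathiae

Esculin -: excludes Listeria monocytogenes, Bacillus subtilis, Bacillus anthracis, Bacillus cereus — 6 left.
Nitrate -: excludes Corynebacterium diphtheriae, Nocardia asteroides — 4 left.
H2S +: excludes Lactobacillus acidophilus, Corynebacterium jeikeium, Arcanobacterium haemolyticum — 1 left.
Motility -: the one remaining candidate is consistent.
Bile esculin -: the one remaining candidate is consistent.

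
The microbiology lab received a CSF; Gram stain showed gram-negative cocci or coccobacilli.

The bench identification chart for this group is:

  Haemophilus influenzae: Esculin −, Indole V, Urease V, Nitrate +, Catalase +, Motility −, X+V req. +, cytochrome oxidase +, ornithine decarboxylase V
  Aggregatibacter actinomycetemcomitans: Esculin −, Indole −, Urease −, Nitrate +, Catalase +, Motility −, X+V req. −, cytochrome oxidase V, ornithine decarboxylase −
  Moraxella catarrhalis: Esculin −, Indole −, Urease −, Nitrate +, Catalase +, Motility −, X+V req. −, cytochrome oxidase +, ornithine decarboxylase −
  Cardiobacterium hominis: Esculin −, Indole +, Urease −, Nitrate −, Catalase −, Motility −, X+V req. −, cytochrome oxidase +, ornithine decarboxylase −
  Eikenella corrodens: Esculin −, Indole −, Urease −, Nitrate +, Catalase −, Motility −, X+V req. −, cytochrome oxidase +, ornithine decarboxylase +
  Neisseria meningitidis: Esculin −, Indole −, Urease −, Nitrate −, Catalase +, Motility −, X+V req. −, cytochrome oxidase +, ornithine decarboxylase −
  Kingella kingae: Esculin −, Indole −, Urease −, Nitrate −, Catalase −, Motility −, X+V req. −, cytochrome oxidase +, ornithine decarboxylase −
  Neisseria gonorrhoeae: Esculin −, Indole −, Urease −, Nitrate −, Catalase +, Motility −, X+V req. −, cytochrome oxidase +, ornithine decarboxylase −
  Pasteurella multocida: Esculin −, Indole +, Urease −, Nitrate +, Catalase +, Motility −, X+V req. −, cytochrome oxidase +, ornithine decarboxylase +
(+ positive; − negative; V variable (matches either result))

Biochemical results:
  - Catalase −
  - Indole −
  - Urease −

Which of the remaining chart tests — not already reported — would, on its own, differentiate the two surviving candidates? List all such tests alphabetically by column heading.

Catalase −: excludes 6 organisms — 3 left.
Indole −: excludes Cardiobacterium hominis — 2 left.
Urease −: all 2 remaining candidates are consistent.
Two candidates remain: Eikenella corrodens and Kingella kingae.
  Esculin: − vs − — same for both, does not separate.
  Nitrate: Eikenella corrodens +, Kingella kingae − — discriminates.
  Motility: − vs − — same for both, does not separate.
  X+V req.: − vs − — same for both, does not separate.
  cytochrome oxidase: + vs + — same for both, does not separate.
  ornithine decarboxylase: Eikenella corrodens +, Kingella kingae − — discriminates.

Nitrate, ornithine decarboxylase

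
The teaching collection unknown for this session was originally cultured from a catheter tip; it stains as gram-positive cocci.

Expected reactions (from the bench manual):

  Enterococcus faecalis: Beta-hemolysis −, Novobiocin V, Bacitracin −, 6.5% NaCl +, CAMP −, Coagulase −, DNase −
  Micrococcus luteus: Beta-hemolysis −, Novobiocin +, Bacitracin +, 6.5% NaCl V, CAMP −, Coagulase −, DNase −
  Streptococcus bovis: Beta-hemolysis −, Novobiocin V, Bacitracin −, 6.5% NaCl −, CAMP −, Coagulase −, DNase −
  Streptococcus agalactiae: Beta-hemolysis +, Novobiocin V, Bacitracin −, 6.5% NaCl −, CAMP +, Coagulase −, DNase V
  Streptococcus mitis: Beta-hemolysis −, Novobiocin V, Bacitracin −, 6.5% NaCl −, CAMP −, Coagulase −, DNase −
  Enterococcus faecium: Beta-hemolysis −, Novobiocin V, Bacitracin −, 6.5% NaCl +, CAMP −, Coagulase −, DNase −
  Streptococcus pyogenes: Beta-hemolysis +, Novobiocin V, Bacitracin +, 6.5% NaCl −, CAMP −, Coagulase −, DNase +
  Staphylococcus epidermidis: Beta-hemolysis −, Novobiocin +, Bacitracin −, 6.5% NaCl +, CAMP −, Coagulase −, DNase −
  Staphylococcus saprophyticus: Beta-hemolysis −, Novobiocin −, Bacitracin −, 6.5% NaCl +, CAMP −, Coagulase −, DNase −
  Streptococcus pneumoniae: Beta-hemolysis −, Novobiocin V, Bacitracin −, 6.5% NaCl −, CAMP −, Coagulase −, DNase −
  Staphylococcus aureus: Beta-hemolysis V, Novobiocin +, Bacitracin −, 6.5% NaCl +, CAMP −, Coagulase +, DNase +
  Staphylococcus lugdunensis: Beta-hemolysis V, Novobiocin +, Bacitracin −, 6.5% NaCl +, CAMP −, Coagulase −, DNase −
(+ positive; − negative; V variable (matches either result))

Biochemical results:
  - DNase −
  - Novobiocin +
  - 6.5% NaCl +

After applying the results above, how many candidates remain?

6.5% NaCl +: excludes 5 organisms — 7 left.
Novobiocin +: excludes Staphylococcus saprophyticus — 6 left.
DNase −: excludes Staphylococcus aureus — 5 left.
Still consistent: Enterococcus faecalis, Enterococcus faecium, Micrococcus luteus, Staphylococcus epidermidis, Staphylococcus lugdunensis.

5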